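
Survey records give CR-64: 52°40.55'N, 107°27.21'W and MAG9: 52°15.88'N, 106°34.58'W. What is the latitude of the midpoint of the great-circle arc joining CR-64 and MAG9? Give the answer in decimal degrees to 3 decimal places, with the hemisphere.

52.471°N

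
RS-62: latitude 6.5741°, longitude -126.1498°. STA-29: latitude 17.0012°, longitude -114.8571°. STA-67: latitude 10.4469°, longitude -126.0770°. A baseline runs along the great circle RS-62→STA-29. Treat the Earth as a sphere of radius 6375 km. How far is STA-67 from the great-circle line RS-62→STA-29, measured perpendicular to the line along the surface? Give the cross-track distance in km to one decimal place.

δ₁₃ = central angle RS-62→STA-67 = 0.067605 rad  (haversine)
θ₁₃ = bearing RS-62→STA-67 = 1.060°,  θ₁₂ = bearing RS-62→STA-29 = 45.643°
dₓₜ = R·arcsin(sin δ₁₃ · sin(θ₁₃ − θ₁₂)) = 6375·arcsin(0.06755·sin(-44.584°)) = -302.409 km
|dₓₜ| = 302.409 km

302.4 km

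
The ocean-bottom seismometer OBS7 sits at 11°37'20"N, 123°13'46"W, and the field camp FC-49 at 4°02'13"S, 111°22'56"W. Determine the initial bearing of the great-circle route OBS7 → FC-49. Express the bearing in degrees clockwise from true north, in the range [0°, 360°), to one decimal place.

142.4°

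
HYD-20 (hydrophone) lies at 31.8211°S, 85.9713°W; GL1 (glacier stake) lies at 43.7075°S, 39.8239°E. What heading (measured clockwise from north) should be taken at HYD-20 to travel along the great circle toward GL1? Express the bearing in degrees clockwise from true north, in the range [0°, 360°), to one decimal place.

Δλ = 125.7952°
y = sin Δλ · cos φ₂ = 0.586335
x = cos φ₁ sin φ₂ − sin φ₁ cos φ₂ cos Δλ = -0.810053
θ = atan2(y, x) = 144.1021° → 144.1021° (mod 360°)

144.1°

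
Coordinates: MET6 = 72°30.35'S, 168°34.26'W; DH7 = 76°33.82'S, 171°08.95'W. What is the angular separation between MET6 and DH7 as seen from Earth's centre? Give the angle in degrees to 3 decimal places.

MET6: φ = -72.50583°, λ = -168.57100°
DH7: φ = -76.56367°, λ = -171.14917°
Δφ = -4.0578°,  Δλ = -2.5782°
a = sin²(Δφ/2) + cos φ₁ cos φ₂ sin²(Δλ/2) = 0.001289
c = 2·arcsin(√a) = 0.071815 rad = 4.1147°

4.115°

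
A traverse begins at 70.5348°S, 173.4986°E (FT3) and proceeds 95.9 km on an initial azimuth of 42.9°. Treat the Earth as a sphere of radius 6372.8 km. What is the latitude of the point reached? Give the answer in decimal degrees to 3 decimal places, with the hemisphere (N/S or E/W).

δ = d/R = 95.9/6372.8 = 0.015048 rad
φ₂ = arcsin(sin φ₁ cos δ + cos φ₁ sin δ cos θ)
   = arcsin(-0.94284·0.99989 + 0.33323·0.01505·0.73254) = -69.89496°
λ₂ = λ₁ + atan2(sin θ sin δ cos φ₁, cos δ − sin φ₁ sin φ₂) = 175.20623°

69.895°S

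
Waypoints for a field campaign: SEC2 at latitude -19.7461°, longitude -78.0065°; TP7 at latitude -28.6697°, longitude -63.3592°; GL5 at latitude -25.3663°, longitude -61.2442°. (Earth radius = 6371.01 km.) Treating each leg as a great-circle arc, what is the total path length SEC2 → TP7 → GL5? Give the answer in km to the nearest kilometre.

2207 km

SEC2→TP7: c = 0.279991 rad, d = 1783.83 km
TP7→GL5: c = 0.066370 rad, d = 422.84 km
Total = 1783.83 + 422.84 = 2206.67 km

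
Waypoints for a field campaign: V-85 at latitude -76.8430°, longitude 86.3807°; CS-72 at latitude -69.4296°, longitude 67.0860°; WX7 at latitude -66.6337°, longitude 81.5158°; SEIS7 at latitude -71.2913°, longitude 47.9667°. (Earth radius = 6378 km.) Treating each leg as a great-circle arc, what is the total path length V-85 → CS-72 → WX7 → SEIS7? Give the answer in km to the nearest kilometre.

V-85→CS-72: c = 0.160491 rad, d = 1023.61 km
CS-72→WX7: c = 0.105751 rad, d = 674.48 km
WX7→SEIS7: c = 0.221789 rad, d = 1414.57 km
Total = 1023.61 + 674.48 + 1414.57 = 3112.67 km

3113 km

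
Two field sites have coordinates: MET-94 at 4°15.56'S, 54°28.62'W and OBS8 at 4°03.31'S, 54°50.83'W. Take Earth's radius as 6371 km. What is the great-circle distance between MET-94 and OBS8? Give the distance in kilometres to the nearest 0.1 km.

46.9 km

MET-94: φ = -4.25933°, λ = -54.47700°
OBS8: φ = -4.05517°, λ = -54.84717°
Δφ = 0.2042°,  Δλ = -0.3702°
a = sin²(Δφ/2) + cos φ₁ cos φ₂ sin²(Δλ/2) = 0.000014
c = 2·arcsin(√a) = 0.007363 rad = 0.4219°
d = R·c = 6371 × 0.007363 = 46.9 km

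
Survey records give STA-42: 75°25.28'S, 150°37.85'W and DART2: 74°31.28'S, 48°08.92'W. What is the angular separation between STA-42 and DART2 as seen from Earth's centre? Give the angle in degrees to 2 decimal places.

23.34°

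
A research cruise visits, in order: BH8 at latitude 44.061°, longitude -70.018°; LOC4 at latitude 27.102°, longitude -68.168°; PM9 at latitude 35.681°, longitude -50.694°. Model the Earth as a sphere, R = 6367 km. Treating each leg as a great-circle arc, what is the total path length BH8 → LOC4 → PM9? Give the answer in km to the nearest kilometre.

3800 km

BH8→LOC4: c = 0.297131 rad, d = 1891.84 km
LOC4→PM9: c = 0.299639 rad, d = 1907.80 km
Total = 1891.84 + 1907.80 = 3799.64 km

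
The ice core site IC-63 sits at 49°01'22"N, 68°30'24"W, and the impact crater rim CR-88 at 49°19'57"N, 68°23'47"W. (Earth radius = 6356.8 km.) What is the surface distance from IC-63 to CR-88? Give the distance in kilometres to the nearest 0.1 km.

35.3 km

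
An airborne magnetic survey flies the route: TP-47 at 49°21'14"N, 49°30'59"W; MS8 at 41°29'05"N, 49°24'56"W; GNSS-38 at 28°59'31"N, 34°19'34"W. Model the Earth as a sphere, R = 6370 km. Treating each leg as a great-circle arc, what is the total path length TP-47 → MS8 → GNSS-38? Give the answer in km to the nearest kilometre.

2820 km

TP-47: φ = +49.35389°, λ = -49.51639°
MS8: φ = +41.48472°, λ = -49.41556°
GNSS-38: φ = +28.99194°, λ = -34.32611°
TP-47→MS8: c = 0.137348 rad, d = 874.91 km
MS8→GNSS-38: c = 0.305388 rad, d = 1945.32 km
Total = 874.91 + 1945.32 = 2820.23 km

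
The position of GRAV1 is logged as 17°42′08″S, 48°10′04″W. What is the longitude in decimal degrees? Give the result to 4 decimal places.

48.1678°W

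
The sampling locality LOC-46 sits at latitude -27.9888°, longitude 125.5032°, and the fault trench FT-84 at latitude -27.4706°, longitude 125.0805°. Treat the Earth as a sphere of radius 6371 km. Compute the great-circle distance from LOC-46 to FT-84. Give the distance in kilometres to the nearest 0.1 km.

Δφ = 0.5182°,  Δλ = -0.4227°
a = sin²(Δφ/2) + cos φ₁ cos φ₂ sin²(Δλ/2) = 0.000031
c = 2·arcsin(√a) = 0.011155 rad = 0.6392°
d = R·c = 6371 × 0.011155 = 71.1 km

71.1 km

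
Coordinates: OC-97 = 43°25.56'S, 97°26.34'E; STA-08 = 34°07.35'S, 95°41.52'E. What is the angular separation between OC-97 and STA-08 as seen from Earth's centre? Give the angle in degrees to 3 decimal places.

9.402°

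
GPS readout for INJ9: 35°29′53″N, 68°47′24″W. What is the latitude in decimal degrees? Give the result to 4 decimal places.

35.4981°N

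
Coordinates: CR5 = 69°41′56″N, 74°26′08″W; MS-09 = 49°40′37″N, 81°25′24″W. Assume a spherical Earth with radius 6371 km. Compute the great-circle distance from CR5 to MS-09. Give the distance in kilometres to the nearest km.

CR5: φ = +69.69889°, λ = -74.43556°
MS-09: φ = +49.67694°, λ = -81.42333°
Δφ = -20.0219°,  Δλ = -6.9878°
a = sin²(Δφ/2) + cos φ₁ cos φ₂ sin²(Δλ/2) = 0.031053
c = 2·arcsin(√a) = 0.354288 rad = 20.2992°
d = R·c = 6371 × 0.354288 = 2257.2 km

2257 km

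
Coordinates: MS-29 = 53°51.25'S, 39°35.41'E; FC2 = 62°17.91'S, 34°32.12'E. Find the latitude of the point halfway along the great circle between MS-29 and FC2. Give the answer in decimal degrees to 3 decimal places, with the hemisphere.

MS-29: φ = -53.85417°, λ = +39.59017°
FC2: φ = -62.29850°, λ = +34.53533°
Bx = cos φ₂ cos Δλ = 0.463057,  By = cos φ₂ sin Δλ = -0.040959
φₘ = atan2(sin φ₁ + sin φ₂, √((cos φ₁ + Bx)² + By²)) = -58.10100°
λₘ = λ₁ + atan2(By, cos φ₁ + Bx) = 37.36243°

58.101°S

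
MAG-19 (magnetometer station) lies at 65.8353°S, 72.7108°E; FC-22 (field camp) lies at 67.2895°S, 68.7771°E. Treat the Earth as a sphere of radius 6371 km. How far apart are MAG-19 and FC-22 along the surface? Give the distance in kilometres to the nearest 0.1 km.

Δφ = -1.4542°,  Δλ = -3.9337°
a = sin²(Δφ/2) + cos φ₁ cos φ₂ sin²(Δλ/2) = 0.000347
c = 2·arcsin(√a) = 0.037269 rad = 2.1354°
d = R·c = 6371 × 0.037269 = 237.4 km

237.4 km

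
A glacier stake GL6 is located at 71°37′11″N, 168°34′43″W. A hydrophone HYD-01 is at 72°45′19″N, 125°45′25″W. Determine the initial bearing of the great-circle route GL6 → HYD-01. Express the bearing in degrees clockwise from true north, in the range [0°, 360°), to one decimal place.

64.8°

GL6: φ = +71.61972°, λ = -168.57861°
HYD-01: φ = +72.75528°, λ = -125.75694°
Δλ = 42.8217°
y = sin Δλ · cos φ₂ = 0.201505
x = cos φ₁ sin φ₂ − sin φ₁ cos φ₂ cos Δλ = 0.094800
θ = atan2(y, x) = 64.8049° → 64.8049° (mod 360°)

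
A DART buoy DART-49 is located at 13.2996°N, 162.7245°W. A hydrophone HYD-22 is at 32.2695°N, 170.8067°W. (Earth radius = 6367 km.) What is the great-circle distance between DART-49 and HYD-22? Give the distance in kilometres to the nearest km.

Δφ = 18.9699°,  Δλ = -8.0822°
a = sin²(Δφ/2) + cos φ₁ cos φ₂ sin²(Δλ/2) = 0.031242
c = 2·arcsin(√a) = 0.355375 rad = 20.3615°
d = R·c = 6367 × 0.355375 = 2262.7 km

2263 km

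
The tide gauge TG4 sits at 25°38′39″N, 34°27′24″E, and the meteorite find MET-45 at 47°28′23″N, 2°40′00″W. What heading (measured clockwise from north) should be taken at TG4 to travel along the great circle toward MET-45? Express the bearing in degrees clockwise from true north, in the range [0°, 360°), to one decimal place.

TG4: φ = +25.64417°, λ = +34.45667°
MET-45: φ = +47.47306°, λ = -2.66667°
Δλ = -37.1233°
y = sin Δλ · cos φ₂ = -0.407950
x = cos φ₁ sin φ₂ − sin φ₁ cos φ₂ cos Δλ = 0.431121
θ = atan2(y, x) = -43.4182° → 316.5818° (mod 360°)

316.6°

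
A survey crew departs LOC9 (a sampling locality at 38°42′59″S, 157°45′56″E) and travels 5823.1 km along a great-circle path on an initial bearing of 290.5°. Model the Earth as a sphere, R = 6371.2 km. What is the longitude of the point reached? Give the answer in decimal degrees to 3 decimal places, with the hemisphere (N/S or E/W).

LOC9: φ = -38.71639°, λ = +157.76556°
δ = d/R = 5823.1/6371.2 = 0.913972 rad
φ₂ = arcsin(sin φ₁ cos δ + cos φ₁ sin δ cos θ)
   = arcsin(-0.62547·0.61060 + 0.78025·0.79194·0.35021) = -9.52722°
λ₂ = λ₁ + atan2(sin θ sin δ cos φ₁, cos δ − sin φ₁ sin φ₂) = 108.98786°

108.988°E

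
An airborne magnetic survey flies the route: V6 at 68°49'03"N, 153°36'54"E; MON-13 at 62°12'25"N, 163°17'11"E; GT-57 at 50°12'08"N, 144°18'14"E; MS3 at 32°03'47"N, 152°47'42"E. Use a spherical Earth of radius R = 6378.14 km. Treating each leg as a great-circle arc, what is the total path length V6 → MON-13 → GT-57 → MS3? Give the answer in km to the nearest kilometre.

V6: φ = +68.81750°, λ = +153.61500°
MON-13: φ = +62.20694°, λ = +163.28639°
GT-57: φ = +50.20222°, λ = +144.30389°
MS3: φ = +32.06306°, λ = +152.79500°
V6→MON-13: c = 0.134586 rad, d = 858.41 km
MON-13→GT-57: c = 0.276928 rad, d = 1766.29 km
GT-57→MS3: c = 0.335161 rad, d = 2137.71 km
Total = 858.41 + 1766.29 + 2137.71 = 4762.40 km

4762 km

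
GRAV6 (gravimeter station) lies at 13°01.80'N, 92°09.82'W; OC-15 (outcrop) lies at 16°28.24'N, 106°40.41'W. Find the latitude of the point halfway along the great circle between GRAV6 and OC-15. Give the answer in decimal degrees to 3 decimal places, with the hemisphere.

14.864°N

GRAV6: φ = +13.03000°, λ = -92.16367°
OC-15: φ = +16.47067°, λ = -106.67350°
Bx = cos φ₂ cos Δλ = 0.928378,  By = cos φ₂ sin Δλ = -0.240265
φₘ = atan2(sin φ₁ + sin φ₂, √((cos φ₁ + Bx)² + By²)) = 14.86412°
λₘ = λ₁ + atan2(By, cos φ₁ + Bx) = -99.36091°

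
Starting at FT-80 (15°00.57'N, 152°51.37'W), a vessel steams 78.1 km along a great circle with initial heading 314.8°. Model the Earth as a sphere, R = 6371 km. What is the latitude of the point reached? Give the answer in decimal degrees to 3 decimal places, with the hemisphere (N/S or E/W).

FT-80: φ = +15.00950°, λ = -152.85617°
δ = d/R = 78.1/6371 = 0.012259 rad
φ₂ = arcsin(sin φ₁ cos δ + cos φ₁ sin δ cos θ)
   = arcsin(0.25898·0.99992 + 0.96588·0.01226·0.70463) = 15.50383°
λ₂ = λ₁ + atan2(sin θ sin δ cos φ₁, cos δ − sin φ₁ sin φ₂) = -153.37336°

15.504°N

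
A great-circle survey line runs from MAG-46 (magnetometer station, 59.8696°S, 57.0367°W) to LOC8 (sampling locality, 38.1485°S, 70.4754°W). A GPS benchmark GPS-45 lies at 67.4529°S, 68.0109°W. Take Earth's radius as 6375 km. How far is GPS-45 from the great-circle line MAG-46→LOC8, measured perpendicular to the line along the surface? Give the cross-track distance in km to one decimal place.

821.1 km

δ₁₃ = central angle MAG-46→GPS-45 = 0.156786 rad  (haversine)
θ₁₃ = bearing MAG-46→GPS-45 = 207.871°,  θ₁₂ = bearing MAG-46→LOC8 = 332.525°
dₓₜ = R·arcsin(sin δ₁₃ · sin(θ₁₃ − θ₁₂)) = 6375·arcsin(0.15614·sin(-124.654°)) = -821.102 km
|dₓₜ| = 821.102 km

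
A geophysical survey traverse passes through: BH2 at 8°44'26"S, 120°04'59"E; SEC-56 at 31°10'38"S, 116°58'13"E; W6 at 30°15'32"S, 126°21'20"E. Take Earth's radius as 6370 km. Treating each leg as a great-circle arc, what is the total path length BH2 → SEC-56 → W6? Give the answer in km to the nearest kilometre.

BH2: φ = -8.74056°, λ = +120.08306°
SEC-56: φ = -31.17722°, λ = +116.97028°
W6: φ = -30.25889°, λ = +126.35556°
BH2→SEC-56: c = 0.394850 rad, d = 2515.19 km
SEC-56→W6: c = 0.141686 rad, d = 902.54 km
Total = 2515.19 + 902.54 = 3417.73 km

3418 km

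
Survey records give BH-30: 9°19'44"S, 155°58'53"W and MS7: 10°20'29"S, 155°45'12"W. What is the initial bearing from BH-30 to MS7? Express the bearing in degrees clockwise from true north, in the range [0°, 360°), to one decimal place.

167.5°

BH-30: φ = -9.32889°, λ = -155.98139°
MS7: φ = -10.34139°, λ = -155.75333°
Δλ = 0.2281°
y = sin Δλ · cos φ₂ = 0.003916
x = cos φ₁ sin φ₂ − sin φ₁ cos φ₂ cos Δλ = -0.017672
θ = atan2(y, x) = 167.5065° → 167.5065° (mod 360°)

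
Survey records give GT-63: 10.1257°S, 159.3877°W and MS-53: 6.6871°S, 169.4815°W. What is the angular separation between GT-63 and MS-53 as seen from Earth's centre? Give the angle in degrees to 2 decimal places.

Δφ = 3.4386°,  Δλ = -10.0938°
a = sin²(Δφ/2) + cos φ₁ cos φ₂ sin²(Δλ/2) = 0.008467
c = 2·arcsin(√a) = 0.184290 rad = 10.5591°

10.56°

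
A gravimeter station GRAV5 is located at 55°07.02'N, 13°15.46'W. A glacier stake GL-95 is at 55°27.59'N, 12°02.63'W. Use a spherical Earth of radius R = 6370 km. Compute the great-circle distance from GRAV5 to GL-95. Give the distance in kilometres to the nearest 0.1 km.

GRAV5: φ = +55.11700°, λ = -13.25767°
GL-95: φ = +55.45983°, λ = -12.04383°
Δφ = 0.3428°,  Δλ = 1.2138°
a = sin²(Δφ/2) + cos φ₁ cos φ₂ sin²(Δλ/2) = 0.000045
c = 2·arcsin(√a) = 0.013466 rad = 0.7715°
d = R·c = 6370 × 0.013466 = 85.8 km

85.8 km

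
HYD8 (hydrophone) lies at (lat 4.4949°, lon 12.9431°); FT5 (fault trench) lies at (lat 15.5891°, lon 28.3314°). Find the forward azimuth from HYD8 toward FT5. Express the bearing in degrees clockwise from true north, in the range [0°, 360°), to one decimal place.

Δλ = 15.3883°
y = sin Δλ · cos φ₂ = 0.255598
x = cos φ₁ sin φ₂ − sin φ₁ cos φ₂ cos Δλ = 0.195129
θ = atan2(y, x) = 52.6411° → 52.6411° (mod 360°)

52.6°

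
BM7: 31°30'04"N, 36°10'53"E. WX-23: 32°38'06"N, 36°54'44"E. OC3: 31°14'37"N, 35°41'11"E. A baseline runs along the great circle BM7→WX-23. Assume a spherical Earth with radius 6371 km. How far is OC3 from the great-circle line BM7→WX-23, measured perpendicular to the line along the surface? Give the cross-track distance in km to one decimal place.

BM7: φ = +31.50111°, λ = +36.18139°
WX-23: φ = +32.63500°, λ = +36.91222°
OC3: φ = +31.24361°, λ = +35.68639°
δ₁₃ = central angle BM7→OC3 = 0.008638 rad  (haversine)
θ₁₃ = bearing BM7→OC3 = 238.776°,  θ₁₂ = bearing BM7→WX-23 = 28.450°
dₓₜ = R·arcsin(sin δ₁₃ · sin(θ₁₃ − θ₁₂)) = 6371·arcsin(0.00864·sin(210.326°)) = -27.786 km
|dₓₜ| = 27.786 km

27.8 km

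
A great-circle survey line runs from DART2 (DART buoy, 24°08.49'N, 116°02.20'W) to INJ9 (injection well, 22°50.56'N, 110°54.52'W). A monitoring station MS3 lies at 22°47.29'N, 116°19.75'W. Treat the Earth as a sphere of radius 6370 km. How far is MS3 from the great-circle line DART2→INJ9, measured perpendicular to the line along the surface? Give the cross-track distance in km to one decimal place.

DART2: φ = +24.14150°, λ = -116.03667°
INJ9: φ = +22.84267°, λ = -110.90867°
MS3: φ = +22.78817°, λ = -116.32917°
δ₁₃ = central angle DART2→MS3 = 0.024080 rad  (haversine)
θ₁₃ = bearing DART2→MS3 = 191.273°,  θ₁₂ = bearing DART2→INJ9 = 104.406°
dₓₜ = R·arcsin(sin δ₁₃ · sin(θ₁₃ − θ₁₂)) = 6370·arcsin(0.02408·sin(86.867°)) = 153.159 km
|dₓₜ| = 153.159 km

153.2 km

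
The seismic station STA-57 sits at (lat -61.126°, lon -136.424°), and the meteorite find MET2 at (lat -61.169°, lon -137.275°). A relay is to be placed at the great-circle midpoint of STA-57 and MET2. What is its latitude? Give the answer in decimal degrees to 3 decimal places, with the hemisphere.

Bx = cos φ₂ cos Δλ = 0.482175,  By = cos φ₂ sin Δλ = -0.007162
φₘ = atan2(sin φ₁ + sin φ₂, √((cos φ₁ + Bx)² + By²)) = -61.14817°
λₘ = λ₁ + atan2(By, cos φ₁ + Bx) = -136.84921°

61.148°S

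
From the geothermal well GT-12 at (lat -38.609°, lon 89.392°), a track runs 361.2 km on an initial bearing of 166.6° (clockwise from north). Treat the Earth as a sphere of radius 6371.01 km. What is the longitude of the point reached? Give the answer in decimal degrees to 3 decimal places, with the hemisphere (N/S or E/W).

δ = d/R = 361.2/6371.01 = 0.056694 rad
φ₂ = arcsin(sin φ₁ cos δ + cos φ₁ sin δ cos θ)
   = arcsin(-0.62400·0.99839 + 0.78142·0.05666·-0.97278) = -41.76468°
λ₂ = λ₁ + atan2(sin θ sin δ cos φ₁, cos δ − sin φ₁ sin φ₂) = 90.40078°

90.401°E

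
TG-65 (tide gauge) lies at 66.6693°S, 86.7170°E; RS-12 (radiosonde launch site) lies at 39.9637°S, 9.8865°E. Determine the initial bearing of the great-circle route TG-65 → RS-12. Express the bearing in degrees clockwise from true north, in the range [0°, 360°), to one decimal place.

Δλ = -76.8305°
y = sin Δλ · cos φ₂ = -0.746294
x = cos φ₁ sin φ₂ − sin φ₁ cos φ₂ cos Δλ = -0.094031
θ = atan2(y, x) = -97.1813° → 262.8187° (mod 360°)

262.8°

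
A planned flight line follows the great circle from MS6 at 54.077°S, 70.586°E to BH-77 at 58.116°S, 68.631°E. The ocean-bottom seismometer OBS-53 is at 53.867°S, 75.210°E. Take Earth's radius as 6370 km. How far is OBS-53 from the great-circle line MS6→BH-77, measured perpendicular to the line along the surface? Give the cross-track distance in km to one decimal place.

290.2 km

δ₁₃ = central angle MS6→OBS-53 = 0.047601 rad  (haversine)
θ₁₃ = bearing MS6→OBS-53 = 87.457°,  θ₁₂ = bearing MS6→BH-77 = 194.302°
dₓₜ = R·arcsin(sin δ₁₃ · sin(θ₁₃ − θ₁₂)) = 6370·arcsin(0.04758·sin(-106.844°)) = -290.201 km
|dₓₜ| = 290.201 km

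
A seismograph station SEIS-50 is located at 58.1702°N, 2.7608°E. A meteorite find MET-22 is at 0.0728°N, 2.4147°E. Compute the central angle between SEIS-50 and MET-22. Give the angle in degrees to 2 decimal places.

Δφ = -58.0974°,  Δλ = -0.3461°
a = sin²(Δφ/2) + cos φ₁ cos φ₂ sin²(Δλ/2) = 0.235766
c = 2·arcsin(√a) = 1.014002 rad = 58.0980°

58.10°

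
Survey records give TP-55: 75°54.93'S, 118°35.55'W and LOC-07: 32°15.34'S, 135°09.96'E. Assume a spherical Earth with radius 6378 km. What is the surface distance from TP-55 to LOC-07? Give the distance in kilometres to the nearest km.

6969 km

TP-55: φ = -75.91550°, λ = -118.59250°
LOC-07: φ = -32.25567°, λ = +135.16600°
Δφ = 43.6598°,  Δλ = -106.2415°
a = sin²(Δφ/2) + cos φ₁ cos φ₂ sin²(Δλ/2) = 0.269952
c = 2·arcsin(√a) = 1.092694 rad = 62.6067°
d = R·c = 6378 × 1.092694 = 6969.2 km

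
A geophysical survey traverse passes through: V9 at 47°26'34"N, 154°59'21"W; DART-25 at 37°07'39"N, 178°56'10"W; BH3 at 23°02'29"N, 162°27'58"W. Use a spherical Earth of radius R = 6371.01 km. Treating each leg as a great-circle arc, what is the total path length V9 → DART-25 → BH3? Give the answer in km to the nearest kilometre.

4487 km

V9: φ = +47.44278°, λ = -154.98917°
DART-25: φ = +37.12750°, λ = -178.93611°
BH3: φ = +23.04139°, λ = -162.46611°
V9→DART-25: c = 0.355647 rad, d = 2265.83 km
DART-25→BH3: c = 0.348674 rad, d = 2221.41 km
Total = 2265.83 + 2221.41 = 4487.24 km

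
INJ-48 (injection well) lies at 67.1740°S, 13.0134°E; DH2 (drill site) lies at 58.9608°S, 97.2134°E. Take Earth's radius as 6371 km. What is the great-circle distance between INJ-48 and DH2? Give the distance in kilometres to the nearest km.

3993 km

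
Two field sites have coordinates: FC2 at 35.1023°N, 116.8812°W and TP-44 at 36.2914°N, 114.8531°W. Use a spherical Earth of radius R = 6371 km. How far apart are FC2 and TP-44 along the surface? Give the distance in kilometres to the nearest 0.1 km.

225.9 km

Δφ = 1.1891°,  Δλ = 2.0281°
a = sin²(Δφ/2) + cos φ₁ cos φ₂ sin²(Δλ/2) = 0.000314
c = 2·arcsin(√a) = 0.035454 rad = 2.0314°
d = R·c = 6371 × 0.035454 = 225.9 km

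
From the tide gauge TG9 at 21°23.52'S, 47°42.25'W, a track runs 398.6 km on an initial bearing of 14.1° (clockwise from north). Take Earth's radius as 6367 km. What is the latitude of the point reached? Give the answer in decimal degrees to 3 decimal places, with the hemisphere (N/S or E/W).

17.911°S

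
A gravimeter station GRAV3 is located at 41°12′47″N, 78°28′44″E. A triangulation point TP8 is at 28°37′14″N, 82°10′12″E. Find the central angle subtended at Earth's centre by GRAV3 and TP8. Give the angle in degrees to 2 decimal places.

12.95°

GRAV3: φ = +41.21306°, λ = +78.47889°
TP8: φ = +28.62056°, λ = +82.17000°
Δφ = -12.5925°,  Δλ = 3.6911°
a = sin²(Δφ/2) + cos φ₁ cos φ₂ sin²(Δλ/2) = 0.012712
c = 2·arcsin(√a) = 0.225978 rad = 12.9476°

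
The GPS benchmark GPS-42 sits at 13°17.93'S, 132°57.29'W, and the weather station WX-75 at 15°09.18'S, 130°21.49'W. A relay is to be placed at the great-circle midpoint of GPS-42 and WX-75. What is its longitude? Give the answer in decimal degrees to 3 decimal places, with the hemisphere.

131.662°W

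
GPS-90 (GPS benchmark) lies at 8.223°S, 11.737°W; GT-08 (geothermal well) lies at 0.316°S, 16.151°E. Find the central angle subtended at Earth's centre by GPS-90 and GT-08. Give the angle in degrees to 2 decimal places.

28.89°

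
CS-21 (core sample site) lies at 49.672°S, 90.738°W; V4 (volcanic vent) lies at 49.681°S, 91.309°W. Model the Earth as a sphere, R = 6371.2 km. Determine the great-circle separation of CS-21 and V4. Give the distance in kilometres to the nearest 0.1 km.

Δφ = -0.0090°,  Δλ = -0.5710°
a = sin²(Δφ/2) + cos φ₁ cos φ₂ sin²(Δλ/2) = 0.000010
c = 2·arcsin(√a) = 0.006451 rad = 0.3696°
d = R·c = 6371.2 × 0.006451 = 41.1 km

41.1 km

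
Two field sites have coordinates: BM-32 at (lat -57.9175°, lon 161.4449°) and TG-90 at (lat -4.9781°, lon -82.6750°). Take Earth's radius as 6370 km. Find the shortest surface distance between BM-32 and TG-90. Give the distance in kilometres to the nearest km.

Δφ = 52.9394°,  Δλ = 115.8801°
a = sin²(Δφ/2) + cos φ₁ cos φ₂ sin²(Δλ/2) = 0.578720
c = 2·arcsin(√a) = 1.728893 rad = 99.0583°
d = R·c = 6370 × 1.728893 = 11013.1 km

11013 km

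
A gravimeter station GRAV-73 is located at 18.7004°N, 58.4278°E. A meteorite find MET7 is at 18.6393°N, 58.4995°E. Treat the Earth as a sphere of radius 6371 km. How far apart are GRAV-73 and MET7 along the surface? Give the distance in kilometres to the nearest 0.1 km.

Δφ = -0.0611°,  Δλ = 0.0717°
a = sin²(Δφ/2) + cos φ₁ cos φ₂ sin²(Δλ/2) = 0.000001
c = 2·arcsin(√a) = 0.001595 rad = 0.0914°
d = R·c = 6371 × 0.001595 = 10.2 km

10.2 km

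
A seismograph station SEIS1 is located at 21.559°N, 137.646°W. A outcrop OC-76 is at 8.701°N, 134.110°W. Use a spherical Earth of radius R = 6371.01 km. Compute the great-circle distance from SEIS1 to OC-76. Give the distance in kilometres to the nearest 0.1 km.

1479.0 km

Δφ = -12.8580°,  Δλ = 3.5360°
a = sin²(Δφ/2) + cos φ₁ cos φ₂ sin²(Δλ/2) = 0.013413
c = 2·arcsin(√a) = 0.232148 rad = 13.3011°
d = R·c = 6371.01 × 0.232148 = 1479.0 km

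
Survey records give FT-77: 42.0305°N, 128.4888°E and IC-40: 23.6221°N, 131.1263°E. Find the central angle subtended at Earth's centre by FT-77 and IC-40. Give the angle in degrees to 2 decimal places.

Δφ = -18.4084°,  Δλ = 2.6375°
a = sin²(Δφ/2) + cos φ₁ cos φ₂ sin²(Δλ/2) = 0.025946
c = 2·arcsin(√a) = 0.323562 rad = 18.5388°

18.54°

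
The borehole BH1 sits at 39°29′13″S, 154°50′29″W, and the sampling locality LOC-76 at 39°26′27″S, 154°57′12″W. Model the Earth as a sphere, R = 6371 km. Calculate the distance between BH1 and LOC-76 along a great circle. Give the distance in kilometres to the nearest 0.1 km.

10.9 km

BH1: φ = -39.48694°, λ = -154.84139°
LOC-76: φ = -39.44083°, λ = -154.95333°
Δφ = 0.0461°,  Δλ = -0.1119°
a = sin²(Δφ/2) + cos φ₁ cos φ₂ sin²(Δλ/2) = 0.000001
c = 2·arcsin(√a) = 0.001710 rad = 0.0980°
d = R·c = 6371 × 0.001710 = 10.9 km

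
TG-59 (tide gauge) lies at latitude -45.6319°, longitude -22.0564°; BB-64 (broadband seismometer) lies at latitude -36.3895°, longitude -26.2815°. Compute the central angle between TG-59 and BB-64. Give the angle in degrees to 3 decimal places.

9.773°

Δφ = 9.2424°,  Δλ = -4.2251°
a = sin²(Δφ/2) + cos φ₁ cos φ₂ sin²(Δλ/2) = 0.007256
c = 2·arcsin(√a) = 0.170572 rad = 9.7730°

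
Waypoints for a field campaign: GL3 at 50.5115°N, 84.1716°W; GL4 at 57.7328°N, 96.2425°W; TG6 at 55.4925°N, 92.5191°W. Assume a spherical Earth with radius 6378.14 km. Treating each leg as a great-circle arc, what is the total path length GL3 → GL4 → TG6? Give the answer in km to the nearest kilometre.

1460 km

GL3→GL4: c = 0.175945 rad, d = 1122.20 km
GL4→TG6: c = 0.052973 rad, d = 337.87 km
Total = 1122.20 + 337.87 = 1460.07 km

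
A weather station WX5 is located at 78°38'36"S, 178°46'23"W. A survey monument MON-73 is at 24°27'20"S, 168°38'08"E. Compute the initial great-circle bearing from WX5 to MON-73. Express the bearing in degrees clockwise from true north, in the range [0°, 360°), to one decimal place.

WX5: φ = -78.64333°, λ = -178.77306°
MON-73: φ = -24.45556°, λ = +168.63556°
Δλ = -12.5914°
y = sin Δλ · cos φ₂ = -0.198438
x = cos φ₁ sin φ₂ − sin φ₁ cos φ₂ cos Δλ = 0.789475
θ = atan2(y, x) = -14.1093° → 345.8907° (mod 360°)

345.9°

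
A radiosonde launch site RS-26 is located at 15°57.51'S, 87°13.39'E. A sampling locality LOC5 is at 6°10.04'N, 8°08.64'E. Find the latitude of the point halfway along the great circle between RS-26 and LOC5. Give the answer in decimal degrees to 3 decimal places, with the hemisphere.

RS-26: φ = -15.95850°, λ = +87.22317°
LOC5: φ = +6.16733°, λ = +8.14400°
Bx = cos φ₂ cos Δλ = 0.188356,  By = cos φ₂ sin Δλ = -0.976207
φₘ = atan2(sin φ₁ + sin φ₂, √((cos φ₁ + Bx)² + By²)) = -6.33705°
λₘ = λ₁ + atan2(By, cos φ₁ + Bx) = 46.89155°

6.337°S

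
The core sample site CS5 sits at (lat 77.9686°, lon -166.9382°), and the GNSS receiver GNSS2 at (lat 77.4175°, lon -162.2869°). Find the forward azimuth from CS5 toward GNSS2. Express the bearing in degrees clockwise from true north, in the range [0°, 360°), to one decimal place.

116.8°

Δλ = 4.6513°
y = sin Δλ · cos φ₂ = 0.017665
x = cos φ₁ sin φ₂ − sin φ₁ cos φ₂ cos Δλ = -0.008917
θ = atan2(y, x) = 116.7826° → 116.7826° (mod 360°)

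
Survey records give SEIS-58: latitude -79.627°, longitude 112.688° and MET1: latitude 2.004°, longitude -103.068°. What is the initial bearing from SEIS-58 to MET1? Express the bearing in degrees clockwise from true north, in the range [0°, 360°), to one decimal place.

143.6°

Δλ = 144.2440°
y = sin Δλ · cos φ₂ = 0.583977
x = cos φ₁ sin φ₂ − sin φ₁ cos φ₂ cos Δλ = -0.791465
θ = atan2(y, x) = 143.5785° → 143.5785° (mod 360°)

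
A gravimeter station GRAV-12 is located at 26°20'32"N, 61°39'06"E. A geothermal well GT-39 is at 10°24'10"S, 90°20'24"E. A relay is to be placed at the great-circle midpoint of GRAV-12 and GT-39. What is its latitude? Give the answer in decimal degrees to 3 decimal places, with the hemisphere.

GRAV-12: φ = +26.34222°, λ = +61.65167°
GT-39: φ = -10.40278°, λ = +90.34000°
Bx = cos φ₂ cos Δλ = 0.862824,  By = cos φ₂ sin Δλ = 0.472154
φₘ = atan2(sin φ₁ + sin φ₂, √((cos φ₁ + Bx)² + By²)) = 8.22215°
λₘ = λ₁ + atan2(By, cos φ₁ + Bx) = 76.67707°

8.222°N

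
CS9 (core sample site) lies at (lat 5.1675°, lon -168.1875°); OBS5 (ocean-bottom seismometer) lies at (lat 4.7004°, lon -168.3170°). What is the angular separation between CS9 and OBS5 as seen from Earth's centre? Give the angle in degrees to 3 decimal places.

0.485°

Δφ = -0.4671°,  Δλ = -0.1295°
a = sin²(Δφ/2) + cos φ₁ cos φ₂ sin²(Δλ/2) = 0.000018
c = 2·arcsin(√a) = 0.008458 rad = 0.4846°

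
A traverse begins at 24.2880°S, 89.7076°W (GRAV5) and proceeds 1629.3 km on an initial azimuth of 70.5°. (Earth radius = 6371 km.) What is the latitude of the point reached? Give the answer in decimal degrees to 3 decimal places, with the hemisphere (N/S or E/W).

δ = d/R = 1629.3/6371 = 0.255737 rad
φ₂ = arcsin(sin φ₁ cos δ + cos φ₁ sin δ cos θ)
   = arcsin(-0.41132·0.96748 + 0.91149·0.25296·0.33381) = -18.72224°
λ₂ = λ₁ + atan2(sin θ sin δ cos φ₁, cos δ − sin φ₁ sin φ₂) = -75.12524°

18.722°S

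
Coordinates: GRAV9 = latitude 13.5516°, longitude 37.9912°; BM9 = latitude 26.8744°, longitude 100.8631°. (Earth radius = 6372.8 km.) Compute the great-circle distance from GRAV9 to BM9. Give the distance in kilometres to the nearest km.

6664 km

Δφ = 13.3228°,  Δλ = 62.8719°
a = sin²(Δφ/2) + cos φ₁ cos φ₂ sin²(Δλ/2) = 0.249333
c = 2·arcsin(√a) = 1.045658 rad = 59.9118°
d = R·c = 6372.8 × 1.045658 = 6663.8 km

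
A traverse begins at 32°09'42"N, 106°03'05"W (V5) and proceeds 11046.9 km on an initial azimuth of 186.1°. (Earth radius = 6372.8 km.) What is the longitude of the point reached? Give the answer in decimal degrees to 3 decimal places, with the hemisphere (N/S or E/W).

121.279°W

V5: φ = +32.16167°, λ = -106.05139°
δ = d/R = 11046.9/6372.8 = 1.733445 rad
φ₂ = arcsin(sin φ₁ cos δ + cos φ₁ sin δ cos θ)
   = arcsin(0.53231·-0.16193 + 0.84655·0.98680·-0.99434) = -66.46912°
λ₂ = λ₁ + atan2(sin θ sin δ cos φ₁, cos δ − sin φ₁ sin φ₂) = -121.27880°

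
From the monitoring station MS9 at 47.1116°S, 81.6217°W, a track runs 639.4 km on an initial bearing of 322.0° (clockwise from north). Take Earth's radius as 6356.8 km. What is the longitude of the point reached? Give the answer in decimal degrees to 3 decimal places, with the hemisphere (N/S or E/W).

δ = d/R = 639.4/6356.8 = 0.100585 rad
φ₂ = arcsin(sin φ₁ cos δ + cos φ₁ sin δ cos θ)
   = arcsin(-0.73268·0.99495 + 0.68057·0.10042·0.78801) = -42.46383°
λ₂ = λ₁ + atan2(sin θ sin δ cos φ₁, cos δ − sin φ₁ sin φ₂) = -86.42892°

86.429°W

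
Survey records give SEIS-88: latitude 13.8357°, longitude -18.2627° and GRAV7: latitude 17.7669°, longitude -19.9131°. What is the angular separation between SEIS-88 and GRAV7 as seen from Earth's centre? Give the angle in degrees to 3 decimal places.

Δφ = 3.9312°,  Δλ = -1.6504°
a = sin²(Δφ/2) + cos φ₁ cos φ₂ sin²(Δλ/2) = 0.001368
c = 2·arcsin(√a) = 0.073996 rad = 4.2397°

4.240°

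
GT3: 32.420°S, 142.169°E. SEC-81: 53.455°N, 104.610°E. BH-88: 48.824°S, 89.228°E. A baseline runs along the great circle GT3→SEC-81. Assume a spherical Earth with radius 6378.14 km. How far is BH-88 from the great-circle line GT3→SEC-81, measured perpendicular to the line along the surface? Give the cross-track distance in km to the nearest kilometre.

4455 km

δ₁₃ = central angle GT3→BH-88 = 0.740019 rad  (haversine)
θ₁₃ = bearing GT3→BH-88 = 231.184°,  θ₁₂ = bearing GT3→SEC-81 = 338.705°
dₓₜ = R·arcsin(sin δ₁₃ · sin(θ₁₃ − θ₁₂)) = 6378.14·arcsin(0.67430·sin(-107.521°)) = -4454.705 km
|dₓₜ| = 4454.705 km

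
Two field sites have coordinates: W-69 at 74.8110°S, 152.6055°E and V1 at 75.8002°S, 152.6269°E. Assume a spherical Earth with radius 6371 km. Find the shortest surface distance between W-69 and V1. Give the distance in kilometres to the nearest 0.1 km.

Δφ = -0.9892°,  Δλ = 0.0214°
a = sin²(Δφ/2) + cos φ₁ cos φ₂ sin²(Δλ/2) = 0.000075
c = 2·arcsin(√a) = 0.017265 rad = 0.9892°
d = R·c = 6371 × 0.017265 = 110.0 km

110.0 km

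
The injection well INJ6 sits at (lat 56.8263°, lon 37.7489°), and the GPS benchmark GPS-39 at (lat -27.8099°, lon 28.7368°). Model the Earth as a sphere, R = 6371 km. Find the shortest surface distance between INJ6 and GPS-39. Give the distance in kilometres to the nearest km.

9449 km

Δφ = -84.6362°,  Δλ = -9.0121°
a = sin²(Δφ/2) + cos φ₁ cos φ₂ sin²(Δλ/2) = 0.456248
c = 2·arcsin(√a) = 1.483180 rad = 84.9799°
d = R·c = 6371 × 1.483180 = 9449.3 km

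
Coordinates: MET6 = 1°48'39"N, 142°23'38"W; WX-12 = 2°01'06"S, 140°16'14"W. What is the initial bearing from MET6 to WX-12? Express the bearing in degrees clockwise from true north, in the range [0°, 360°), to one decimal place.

MET6: φ = +1.81083°, λ = -142.39389°
WX-12: φ = -2.01833°, λ = -140.27056°
Δλ = 2.1233°
y = sin Δλ · cos φ₂ = 0.037028
x = cos φ₁ sin φ₂ − sin φ₁ cos φ₂ cos Δλ = -0.066760
θ = atan2(y, x) = 150.9856° → 150.9856° (mod 360°)

151.0°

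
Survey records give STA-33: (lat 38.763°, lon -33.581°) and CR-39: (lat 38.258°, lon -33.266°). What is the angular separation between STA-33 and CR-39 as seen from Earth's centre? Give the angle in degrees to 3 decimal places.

0.562°

Δφ = -0.5050°,  Δλ = 0.3150°
a = sin²(Δφ/2) + cos φ₁ cos φ₂ sin²(Δλ/2) = 0.000024
c = 2·arcsin(√a) = 0.009808 rad = 0.5619°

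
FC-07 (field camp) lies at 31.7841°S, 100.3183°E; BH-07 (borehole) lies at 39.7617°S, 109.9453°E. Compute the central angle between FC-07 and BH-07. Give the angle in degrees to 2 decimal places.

Δφ = -7.9776°,  Δλ = 9.6270°
a = sin²(Δφ/2) + cos φ₁ cos φ₂ sin²(Δλ/2) = 0.009440
c = 2·arcsin(√a) = 0.194625 rad = 11.1512°

11.15°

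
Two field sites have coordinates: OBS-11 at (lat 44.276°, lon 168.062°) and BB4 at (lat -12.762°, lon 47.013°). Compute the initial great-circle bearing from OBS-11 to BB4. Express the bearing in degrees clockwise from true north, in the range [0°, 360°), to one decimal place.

283.0°

Δλ = -121.0490°
y = sin Δλ · cos φ₂ = -0.835562
x = cos φ₁ sin φ₂ − sin φ₁ cos φ₂ cos Δλ = 0.193010
θ = atan2(y, x) = -76.9931° → 283.0069° (mod 360°)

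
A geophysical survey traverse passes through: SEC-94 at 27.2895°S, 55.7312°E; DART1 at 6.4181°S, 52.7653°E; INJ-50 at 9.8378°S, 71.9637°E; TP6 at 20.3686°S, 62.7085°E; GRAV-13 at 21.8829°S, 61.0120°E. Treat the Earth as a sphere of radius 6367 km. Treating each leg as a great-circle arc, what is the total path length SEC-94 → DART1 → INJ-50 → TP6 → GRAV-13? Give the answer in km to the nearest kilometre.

6263 km

SEC-94→DART1: c = 0.367581 rad, d = 2340.39 km
DART1→INJ-50: c = 0.336954 rad, d = 2145.39 km
INJ-50→TP6: c = 0.240865 rad, d = 1533.59 km
TP6→GRAV-13: c = 0.038227 rad, d = 243.39 km
Total = 2340.39 + 2145.39 + 1533.59 + 243.39 = 6262.75 km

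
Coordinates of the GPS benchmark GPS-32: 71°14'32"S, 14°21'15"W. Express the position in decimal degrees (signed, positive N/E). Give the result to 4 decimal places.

lat: 71.2422° S → -71.2422°
lon: 14.3542° W → -14.3542°

-71.2422°, -14.3542°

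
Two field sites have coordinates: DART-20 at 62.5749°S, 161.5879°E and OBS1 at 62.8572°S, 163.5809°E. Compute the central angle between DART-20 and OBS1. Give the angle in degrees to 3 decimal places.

0.956°

Δφ = -0.2823°,  Δλ = 1.9930°
a = sin²(Δφ/2) + cos φ₁ cos φ₂ sin²(Δλ/2) = 0.000070
c = 2·arcsin(√a) = 0.016688 rad = 0.9562°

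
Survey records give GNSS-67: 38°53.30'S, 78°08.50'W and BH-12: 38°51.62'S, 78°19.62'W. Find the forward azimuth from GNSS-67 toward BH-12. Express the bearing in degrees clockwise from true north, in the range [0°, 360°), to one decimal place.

GNSS-67: φ = -38.88833°, λ = -78.14167°
BH-12: φ = -38.86033°, λ = -78.32700°
Δλ = -0.1853°
y = sin Δλ · cos φ₂ = -0.002519
x = cos φ₁ sin φ₂ − sin φ₁ cos φ₂ cos Δλ = 0.000486
θ = atan2(y, x) = -79.0759° → 280.9241° (mod 360°)

280.9°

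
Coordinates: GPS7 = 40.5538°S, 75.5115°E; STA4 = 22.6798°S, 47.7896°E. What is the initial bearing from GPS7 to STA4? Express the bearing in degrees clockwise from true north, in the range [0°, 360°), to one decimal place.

299.0°

Δλ = -27.7219°
y = sin Δλ · cos φ₂ = -0.429210
x = cos φ₁ sin φ₂ − sin φ₁ cos φ₂ cos Δλ = 0.238067
θ = atan2(y, x) = -60.9845° → 299.0155° (mod 360°)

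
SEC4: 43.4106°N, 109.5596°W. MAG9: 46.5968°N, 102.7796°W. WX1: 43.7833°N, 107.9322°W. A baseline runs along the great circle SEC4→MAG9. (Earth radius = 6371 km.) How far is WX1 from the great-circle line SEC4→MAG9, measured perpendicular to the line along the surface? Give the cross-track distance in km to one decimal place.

δ₁₃ = central angle SEC4→WX1 = 0.021574 rad  (haversine)
θ₁₃ = bearing SEC4→WX1 = 71.892°,  θ₁₂ = bearing SEC4→MAG9 = 54.025°
dₓₜ = R·arcsin(sin δ₁₃ · sin(θ₁₃ − θ₁₂)) = 6371·arcsin(0.02157·sin(17.866°)) = 42.165 km
|dₓₜ| = 42.165 km

42.2 km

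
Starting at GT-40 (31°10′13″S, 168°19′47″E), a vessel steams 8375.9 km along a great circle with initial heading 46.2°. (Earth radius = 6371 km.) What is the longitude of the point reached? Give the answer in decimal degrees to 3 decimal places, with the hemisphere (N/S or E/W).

140.566°W

GT-40: φ = -31.17028°, λ = +168.32972°
δ = d/R = 8375.9/6371 = 1.314692 rad
φ₂ = arcsin(sin φ₁ cos δ + cos φ₁ sin δ cos θ)
   = arcsin(-0.51758·0.25331 + 0.85563·0.96738·0.69214) = 26.21836°
λ₂ = λ₁ + atan2(sin θ sin δ cos φ₁, cos δ − sin φ₁ sin φ₂) = -140.56577°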